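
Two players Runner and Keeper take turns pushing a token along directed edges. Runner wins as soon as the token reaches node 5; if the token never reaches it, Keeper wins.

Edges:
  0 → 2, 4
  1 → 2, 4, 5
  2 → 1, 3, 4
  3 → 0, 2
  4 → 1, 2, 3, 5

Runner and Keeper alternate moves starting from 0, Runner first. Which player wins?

Track states (vertex, player-to-move).
A0 = {(5,Runner), (5,Keeper)}
A1: add {(1,Runner), (4,Runner)}.
A2 = A1; e.g. (0,Runner) stays out. (0,Runner) never enters ⇒ Keeper avoids the target.

Keeper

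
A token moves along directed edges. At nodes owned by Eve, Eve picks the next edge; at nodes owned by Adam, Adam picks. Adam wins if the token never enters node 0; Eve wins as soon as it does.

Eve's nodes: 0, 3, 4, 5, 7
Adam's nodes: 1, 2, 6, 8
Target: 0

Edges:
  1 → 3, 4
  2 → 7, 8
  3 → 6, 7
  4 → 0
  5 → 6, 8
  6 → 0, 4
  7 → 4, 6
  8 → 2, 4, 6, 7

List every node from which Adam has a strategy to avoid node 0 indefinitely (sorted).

2, 8

A0 = {0}
A1: add {4} — 4 (Eve) has 4→0.
A2: add {6, 7} — 6 (Adam): all of {0, 4} already in; 7 (Eve) has 7→4.
A3: add {3, 5} — 3 (Eve) has 3→6; 5 (Eve) has 5→6.
A4: add {1} — 1 (Adam): all of {3, 4} already in.
A5 = A4; e.g. 2 (Adam) can still go to 8. Fixed point.
Eve's attractor = {0, 1, 3, 4, 5, 6, 7}; Adam avoids the target exactly from the complement.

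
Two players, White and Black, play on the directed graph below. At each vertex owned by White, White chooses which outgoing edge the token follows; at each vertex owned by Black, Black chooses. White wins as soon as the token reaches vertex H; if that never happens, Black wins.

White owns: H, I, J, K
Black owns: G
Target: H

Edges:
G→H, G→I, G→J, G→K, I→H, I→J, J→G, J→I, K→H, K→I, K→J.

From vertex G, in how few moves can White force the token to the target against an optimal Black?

3

A0 = {H}
A1: add {I, K} — I (White) has I→H; K (White) has K→H.
A2: add {J} — J (White) has J→I.
A3: add {G} — G (Black): all of {H, I, J, K} already in.
A3 = all vertices. Fixed point.
G enters the attractor at level 3, so White can force the target in 3 moves from there.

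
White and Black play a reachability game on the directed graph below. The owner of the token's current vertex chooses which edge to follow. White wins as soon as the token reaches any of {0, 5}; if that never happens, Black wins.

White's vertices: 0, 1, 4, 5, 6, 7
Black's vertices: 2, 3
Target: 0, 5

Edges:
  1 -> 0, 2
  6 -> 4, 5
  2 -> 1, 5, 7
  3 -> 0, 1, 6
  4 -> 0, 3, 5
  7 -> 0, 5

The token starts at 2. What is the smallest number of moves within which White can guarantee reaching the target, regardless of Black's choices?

2

A0 = {0, 5}
A1: add {1, 4, 6, 7} — 1 (White) has 1→0; 4 (White) has 4→0; 6 (White) has 6→5; 7 (White) has 7→0.
A2: add {2, 3} — 2 (Black): all of {1, 5, 7} already in; 3 (Black): all of {0, 1, 6} already in.
A2 = all vertices. Fixed point.
2 enters the attractor at level 2, so White can force the target in 2 moves from there.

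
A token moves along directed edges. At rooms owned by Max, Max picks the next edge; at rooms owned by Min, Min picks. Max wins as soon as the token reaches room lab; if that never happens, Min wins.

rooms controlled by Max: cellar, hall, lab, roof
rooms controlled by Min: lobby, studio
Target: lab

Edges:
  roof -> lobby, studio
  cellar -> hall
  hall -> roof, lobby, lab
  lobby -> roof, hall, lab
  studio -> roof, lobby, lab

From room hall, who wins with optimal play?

A0 = {lab}
A1: add {hall} — hall (Max) has hall→lab.
hall ∈ A1, so Max can force the target.

Max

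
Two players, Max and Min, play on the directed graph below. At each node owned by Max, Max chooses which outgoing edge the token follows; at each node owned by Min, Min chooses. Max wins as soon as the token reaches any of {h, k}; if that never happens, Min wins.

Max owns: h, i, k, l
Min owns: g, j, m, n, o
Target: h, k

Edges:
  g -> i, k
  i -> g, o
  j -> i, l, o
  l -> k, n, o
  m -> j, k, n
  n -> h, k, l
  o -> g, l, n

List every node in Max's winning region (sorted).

A0 = {h, k}
A1: add {l} — l (Max) has l→k.
A2: add {n} — n (Min): all of {h, k, l} already in.
A3 = A2; e.g. g (Min) can still go to i. Fixed point.
Max's winning region = {h, k, l, n}.

h, k, l, n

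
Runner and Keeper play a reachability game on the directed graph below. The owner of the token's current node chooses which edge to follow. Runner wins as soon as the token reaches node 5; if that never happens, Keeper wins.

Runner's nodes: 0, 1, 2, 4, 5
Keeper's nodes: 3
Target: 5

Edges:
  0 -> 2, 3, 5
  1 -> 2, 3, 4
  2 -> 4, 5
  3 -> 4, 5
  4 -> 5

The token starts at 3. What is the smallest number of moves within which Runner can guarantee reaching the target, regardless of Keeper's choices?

2

A0 = {5}
A1: add {0, 2, 4} — 0 (Runner) has 0→5; 2 (Runner) has 2→5; 4 (Runner) has 4→5.
A2: add {1, 3} — 1 (Runner) has 1→2; 3 (Keeper): all of {4, 5} already in.
A2 = all vertices. Fixed point.
3 enters the attractor at level 2, so Runner can force the target in 2 moves from there.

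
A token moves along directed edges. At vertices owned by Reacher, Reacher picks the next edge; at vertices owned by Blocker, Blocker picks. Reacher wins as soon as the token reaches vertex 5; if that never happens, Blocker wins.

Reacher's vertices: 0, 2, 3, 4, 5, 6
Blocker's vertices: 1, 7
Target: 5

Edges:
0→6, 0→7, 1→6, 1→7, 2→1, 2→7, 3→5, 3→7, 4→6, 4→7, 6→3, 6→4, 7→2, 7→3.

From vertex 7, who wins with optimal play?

Blocker

A0 = {5}
A1: add {3} — 3 (Reacher) has 3→5.
A2: add {6} — 6 (Reacher) has 6→3.
A3: add {0, 4} — 0 (Reacher) has 0→6; 4 (Reacher) has 4→6.
A4 = A3; e.g. 1 (Blocker) can still go to 7. Fixed point.
7 never enters the attractor, so Blocker can avoid the target forever.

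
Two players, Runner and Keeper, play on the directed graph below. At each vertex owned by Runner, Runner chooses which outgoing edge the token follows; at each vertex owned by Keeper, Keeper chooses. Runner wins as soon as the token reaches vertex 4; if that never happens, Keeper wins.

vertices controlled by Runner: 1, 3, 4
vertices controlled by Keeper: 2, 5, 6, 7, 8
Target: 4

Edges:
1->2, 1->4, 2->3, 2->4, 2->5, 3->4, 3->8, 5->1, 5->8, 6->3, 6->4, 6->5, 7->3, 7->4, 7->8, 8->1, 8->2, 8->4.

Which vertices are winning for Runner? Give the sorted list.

A0 = {4}
A1: add {1, 3} — 1 (Runner) has 1→4; 3 (Runner) has 3→4.
A2 = A1; e.g. 2 (Keeper) can still go to 5. Fixed point.
Runner's winning region = {1, 3, 4}.

1, 3, 4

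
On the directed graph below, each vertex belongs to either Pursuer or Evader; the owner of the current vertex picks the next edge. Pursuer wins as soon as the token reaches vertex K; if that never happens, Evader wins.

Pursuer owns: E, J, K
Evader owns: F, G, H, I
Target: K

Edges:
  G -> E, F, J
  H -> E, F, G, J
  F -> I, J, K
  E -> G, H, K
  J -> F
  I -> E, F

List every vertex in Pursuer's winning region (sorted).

E, K

A0 = {K}
A1: add {E} — E (Pursuer) has E→K.
A2 = A1; e.g. F (Evader) can still go to I. Fixed point.
Pursuer's winning region = {E, K}.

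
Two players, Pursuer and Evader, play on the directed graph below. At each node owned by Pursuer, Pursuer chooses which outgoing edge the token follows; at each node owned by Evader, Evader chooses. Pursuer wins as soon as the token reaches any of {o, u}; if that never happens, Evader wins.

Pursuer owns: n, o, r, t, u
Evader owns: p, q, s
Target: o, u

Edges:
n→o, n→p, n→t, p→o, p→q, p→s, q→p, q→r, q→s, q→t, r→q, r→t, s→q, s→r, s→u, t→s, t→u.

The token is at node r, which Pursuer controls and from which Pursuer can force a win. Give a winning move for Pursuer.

A0 = {o, u}
A1: add {n, t} — n (Pursuer) has n→o; t (Pursuer) has t→u.
A2: add {r} — r (Pursuer) has r→t.
A3 = A2; e.g. p (Evader) can still go to q. Fixed point.
From r, successor t is in the attractor (rank 1); the other successor q is not.

t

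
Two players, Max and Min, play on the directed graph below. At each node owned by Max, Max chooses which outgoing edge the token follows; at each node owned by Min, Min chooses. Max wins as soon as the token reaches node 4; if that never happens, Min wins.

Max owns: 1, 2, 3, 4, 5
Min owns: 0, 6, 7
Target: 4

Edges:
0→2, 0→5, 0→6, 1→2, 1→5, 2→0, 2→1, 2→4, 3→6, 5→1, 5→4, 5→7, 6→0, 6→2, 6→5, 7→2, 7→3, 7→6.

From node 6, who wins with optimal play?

Min

A0 = {4}
A1: add {2, 5} — 2 (Max) has 2→4; 5 (Max) has 5→4.
A2: add {1} — 1 (Max) has 1→2.
A3 = A2; e.g. 0 (Min) can still go to 6. Fixed point.
6 never enters the attractor, so Min can avoid the target forever.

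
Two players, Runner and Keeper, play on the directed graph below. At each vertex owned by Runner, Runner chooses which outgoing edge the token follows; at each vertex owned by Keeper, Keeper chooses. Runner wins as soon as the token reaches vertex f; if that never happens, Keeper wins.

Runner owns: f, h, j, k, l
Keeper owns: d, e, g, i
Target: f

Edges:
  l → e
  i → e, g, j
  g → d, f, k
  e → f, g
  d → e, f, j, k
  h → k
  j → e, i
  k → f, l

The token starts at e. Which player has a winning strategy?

Keeper

A0 = {f}
A1: add {k} — k (Runner) has k→f.
A2: add {h} — h (Runner) has h→k.
A3 = A2; e.g. d (Keeper) can still go to e. Fixed point.
e never enters the attractor, so Keeper can avoid the target forever.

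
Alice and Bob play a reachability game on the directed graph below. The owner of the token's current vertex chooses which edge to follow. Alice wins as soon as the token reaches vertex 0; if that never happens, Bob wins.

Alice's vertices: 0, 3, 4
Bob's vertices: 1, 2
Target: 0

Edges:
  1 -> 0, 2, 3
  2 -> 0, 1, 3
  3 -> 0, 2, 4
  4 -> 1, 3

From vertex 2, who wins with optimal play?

A0 = {0}
A1: add {3} — 3 (Alice) has 3→0.
A2: add {4} — 4 (Alice) has 4→3.
A3 = A2; e.g. 1 (Bob) can still go to 2. Fixed point.
2 never enters the attractor, so Bob can avoid the target forever.

Bob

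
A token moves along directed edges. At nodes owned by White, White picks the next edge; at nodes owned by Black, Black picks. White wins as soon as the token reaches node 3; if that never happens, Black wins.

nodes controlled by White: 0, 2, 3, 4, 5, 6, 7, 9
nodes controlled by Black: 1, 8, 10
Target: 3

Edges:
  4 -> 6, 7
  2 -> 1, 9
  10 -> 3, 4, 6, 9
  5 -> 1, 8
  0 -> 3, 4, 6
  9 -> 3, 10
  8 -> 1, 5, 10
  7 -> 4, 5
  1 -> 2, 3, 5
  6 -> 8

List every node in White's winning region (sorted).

0, 2, 3, 9

A0 = {3}
A1: add {0, 9} — 0 (White) has 0→3; 9 (White) has 9→3.
A2: add {2} — 2 (White) has 2→9.
A3 = A2; e.g. 1 (Black) can still go to 5. Fixed point.
White's winning region = {0, 2, 3, 9}.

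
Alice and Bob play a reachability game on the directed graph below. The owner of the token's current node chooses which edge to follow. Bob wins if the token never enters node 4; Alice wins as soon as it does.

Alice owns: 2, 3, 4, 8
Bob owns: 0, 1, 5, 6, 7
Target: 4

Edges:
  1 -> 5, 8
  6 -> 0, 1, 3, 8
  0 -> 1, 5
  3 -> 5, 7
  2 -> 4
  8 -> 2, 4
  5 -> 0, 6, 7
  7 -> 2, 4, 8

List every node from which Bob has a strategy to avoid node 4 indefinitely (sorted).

A0 = {4}
A1: add {2, 8} — 2 (Alice) has 2→4; 8 (Alice) has 8→4.
A2: add {7} — 7 (Bob): all of {2, 4, 8} already in.
A3: add {3} — 3 (Alice) has 3→7.
A4 = A3; e.g. 0 (Bob) can still go to 1. Fixed point.
Alice's attractor = {2, 3, 4, 7, 8}; Bob avoids the target exactly from the complement.

0, 1, 5, 6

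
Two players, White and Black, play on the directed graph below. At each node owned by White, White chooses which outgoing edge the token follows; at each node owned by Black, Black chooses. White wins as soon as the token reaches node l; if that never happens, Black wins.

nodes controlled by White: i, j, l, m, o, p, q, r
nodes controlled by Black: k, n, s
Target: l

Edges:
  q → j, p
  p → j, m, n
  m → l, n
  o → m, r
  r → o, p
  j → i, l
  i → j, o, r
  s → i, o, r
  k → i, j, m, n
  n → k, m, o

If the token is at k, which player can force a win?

Black

A0 = {l}
A1: add {j, m} — j (White) has j→l; m (White) has m→l.
A2: add {i, o, p, q} — i (White) has i→j; o (White) has o→m; p (White) has p→j; q (White) has q→j.
A3: add {r} — r (White) has r→o.
A4: add {s} — s (Black): all of {i, o, r} already in.
A5 = A4; e.g. k (Black) can still go to n. Fixed point.
k never enters the attractor, so Black can avoid the target forever.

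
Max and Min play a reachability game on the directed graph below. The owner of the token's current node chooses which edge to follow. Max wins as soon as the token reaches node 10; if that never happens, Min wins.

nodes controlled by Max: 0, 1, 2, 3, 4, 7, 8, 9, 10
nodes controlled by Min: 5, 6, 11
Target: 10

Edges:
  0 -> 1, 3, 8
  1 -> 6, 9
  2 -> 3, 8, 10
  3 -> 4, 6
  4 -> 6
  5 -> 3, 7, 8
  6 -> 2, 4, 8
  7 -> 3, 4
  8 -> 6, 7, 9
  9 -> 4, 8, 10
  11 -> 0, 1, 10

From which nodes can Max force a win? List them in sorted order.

0, 1, 2, 8, 9, 10, 11

A0 = {10}
A1: add {2, 9} — 2 (Max) has 2→10; 9 (Max) has 9→10.
A2: add {1, 8} — 1 (Max) has 1→9; 8 (Max) has 8→9.
A3: add {0} — 0 (Max) has 0→1.
A4: add {11} — 11 (Min): all of {0, 1, 10} already in.
A5 = A4; e.g. 3 (Max) has no edge into A4. Fixed point.
Max's winning region = {0, 1, 2, 8, 9, 10, 11}.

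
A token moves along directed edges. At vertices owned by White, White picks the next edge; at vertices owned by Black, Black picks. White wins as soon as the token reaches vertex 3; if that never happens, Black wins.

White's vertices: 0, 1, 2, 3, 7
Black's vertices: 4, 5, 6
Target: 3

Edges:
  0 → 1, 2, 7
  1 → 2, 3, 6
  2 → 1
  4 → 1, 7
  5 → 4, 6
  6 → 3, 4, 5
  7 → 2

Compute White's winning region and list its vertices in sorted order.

0, 1, 2, 3, 4, 7

A0 = {3}
A1: add {1} — 1 (White) has 1→3.
A2: add {0, 2} — 0 (White) has 0→1; 2 (White) has 2→1.
A3: add {7} — 7 (White) has 7→2.
A4: add {4} — 4 (Black): all of {1, 7} already in.
A5 = A4; e.g. 5 (Black) can still go to 6. Fixed point.
White's winning region = {0, 1, 2, 3, 4, 7}.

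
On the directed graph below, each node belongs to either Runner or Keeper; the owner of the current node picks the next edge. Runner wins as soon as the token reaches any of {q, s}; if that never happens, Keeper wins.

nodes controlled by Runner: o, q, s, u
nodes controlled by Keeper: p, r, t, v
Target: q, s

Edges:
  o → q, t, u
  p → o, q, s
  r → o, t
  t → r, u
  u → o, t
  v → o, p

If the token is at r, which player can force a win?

A0 = {q, s}
A1: add {o} — o (Runner) has o→q.
A2: add {p, u} — p (Keeper): all of {o, q, s} already in; u (Runner) has u→o.
A3: add {v} — v (Keeper): all of {o, p} already in.
A4 = A3; e.g. r (Keeper) can still go to t. Fixed point.
r never enters the attractor, so Keeper can avoid the target forever.

Keeper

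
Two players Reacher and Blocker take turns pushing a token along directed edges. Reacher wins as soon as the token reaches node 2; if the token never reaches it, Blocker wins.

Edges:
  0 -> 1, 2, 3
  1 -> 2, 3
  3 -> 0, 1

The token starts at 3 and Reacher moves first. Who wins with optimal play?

Track states (vertex, player-to-move).
A0 = {(2,Reacher), (2,Blocker)}
A1: add {(0,Reacher), (1,Reacher)}.
A2: add {(3,Blocker)}.
A3 = A2; e.g. (0,Blocker) stays out. (3,Reacher) never enters ⇒ Blocker avoids the target.

Blocker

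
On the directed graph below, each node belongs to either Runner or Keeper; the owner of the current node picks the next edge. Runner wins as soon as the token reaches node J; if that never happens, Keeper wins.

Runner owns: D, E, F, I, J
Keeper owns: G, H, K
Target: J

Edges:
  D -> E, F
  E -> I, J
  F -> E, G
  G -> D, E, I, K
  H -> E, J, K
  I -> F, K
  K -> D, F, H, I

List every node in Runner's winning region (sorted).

D, E, F, I, J

A0 = {J}
A1: add {E} — E (Runner) has E→J.
A2: add {D, F} — D (Runner) has D→E; F (Runner) has F→E.
A3: add {I} — I (Runner) has I→F.
A4 = A3; e.g. G (Keeper) can still go to K. Fixed point.
Runner's winning region = {D, E, F, I, J}.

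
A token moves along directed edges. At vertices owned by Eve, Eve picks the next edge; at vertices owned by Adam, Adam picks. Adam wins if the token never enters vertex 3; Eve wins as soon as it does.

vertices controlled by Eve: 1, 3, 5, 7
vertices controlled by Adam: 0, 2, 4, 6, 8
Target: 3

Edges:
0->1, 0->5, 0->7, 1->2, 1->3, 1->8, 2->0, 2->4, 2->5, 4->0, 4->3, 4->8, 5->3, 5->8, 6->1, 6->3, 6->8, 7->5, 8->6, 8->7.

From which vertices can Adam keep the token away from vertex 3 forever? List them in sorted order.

A0 = {3}
A1: add {1, 5} — 1 (Eve) has 1→3; 5 (Eve) has 5→3.
A2: add {7} — 7 (Eve) has 7→5.
A3: add {0} — 0 (Adam): all of {1, 5, 7} already in.
A4 = A3; e.g. 2 (Adam) can still go to 4. Fixed point.
Eve's attractor = {0, 1, 3, 5, 7}; Adam avoids the target exactly from the complement.

2, 4, 6, 8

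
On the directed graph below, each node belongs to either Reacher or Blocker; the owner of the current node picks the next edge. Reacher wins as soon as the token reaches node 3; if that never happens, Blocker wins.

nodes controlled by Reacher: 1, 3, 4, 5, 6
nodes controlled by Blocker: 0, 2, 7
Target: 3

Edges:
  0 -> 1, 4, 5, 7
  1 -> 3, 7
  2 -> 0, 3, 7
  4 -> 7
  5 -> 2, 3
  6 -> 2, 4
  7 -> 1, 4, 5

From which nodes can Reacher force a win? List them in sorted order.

A0 = {3}
A1: add {1, 5} — 1 (Reacher) has 1→3; 5 (Reacher) has 5→3.
A2 = A1; e.g. 0 (Blocker) can still go to 4. Fixed point.
Reacher's winning region = {1, 3, 5}.

1, 3, 5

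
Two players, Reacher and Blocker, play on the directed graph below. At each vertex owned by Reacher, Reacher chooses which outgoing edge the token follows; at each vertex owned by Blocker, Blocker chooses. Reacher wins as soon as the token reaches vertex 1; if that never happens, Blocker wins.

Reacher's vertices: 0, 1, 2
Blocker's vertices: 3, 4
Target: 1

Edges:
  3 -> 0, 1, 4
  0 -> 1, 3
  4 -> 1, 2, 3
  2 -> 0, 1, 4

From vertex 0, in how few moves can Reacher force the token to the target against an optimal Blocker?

A0 = {1}
A1: add {0, 2} — 0 (Reacher) has 0→1; 2 (Reacher) has 2→1.
A2 = A1; e.g. 3 (Blocker) can still go to 4. Fixed point.
0 enters the attractor at level 1, so Reacher can force the target in 1 move from there.

1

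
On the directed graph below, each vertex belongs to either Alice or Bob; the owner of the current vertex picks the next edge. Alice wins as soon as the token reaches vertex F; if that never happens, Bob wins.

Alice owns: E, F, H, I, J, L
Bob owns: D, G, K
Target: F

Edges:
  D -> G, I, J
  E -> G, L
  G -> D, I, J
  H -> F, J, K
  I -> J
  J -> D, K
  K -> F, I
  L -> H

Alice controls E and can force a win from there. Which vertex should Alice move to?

L

A0 = {F}
A1: add {H} — H (Alice) has H→F.
A2: add {L} — L (Alice) has L→H.
A3: add {E} — E (Alice) has E→L.
A4 = A3; e.g. D (Bob) can still go to G. Fixed point.
From E, successor L is in the attractor (rank 2); the other successor G is not.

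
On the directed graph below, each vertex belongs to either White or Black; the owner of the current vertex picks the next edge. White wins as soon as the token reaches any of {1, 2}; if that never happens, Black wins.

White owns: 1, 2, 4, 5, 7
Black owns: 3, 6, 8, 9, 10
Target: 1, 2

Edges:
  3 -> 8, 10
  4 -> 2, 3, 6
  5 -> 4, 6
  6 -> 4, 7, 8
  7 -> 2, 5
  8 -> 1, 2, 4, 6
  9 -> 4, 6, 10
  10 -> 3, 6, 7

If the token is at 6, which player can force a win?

Black

A0 = {1, 2}
A1: add {4, 7} — 4 (White) has 4→2; 7 (White) has 7→2.
A2: add {5} — 5 (White) has 5→4.
A3 = A2; e.g. 3 (Black) can still go to 8. Fixed point.
6 never enters the attractor, so Black can avoid the target forever.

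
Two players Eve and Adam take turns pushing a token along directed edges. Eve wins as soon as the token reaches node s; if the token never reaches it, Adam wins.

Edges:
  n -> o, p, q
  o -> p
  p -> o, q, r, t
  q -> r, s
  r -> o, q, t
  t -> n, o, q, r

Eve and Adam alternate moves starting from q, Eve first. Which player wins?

Track states (vertex, player-to-move).
A0 = {(s,Eve), (s,Adam)}
A1: add {(q,Eve)}.
(q,Eve) ∈ A1 ⇒ Eve forces the target.

Eve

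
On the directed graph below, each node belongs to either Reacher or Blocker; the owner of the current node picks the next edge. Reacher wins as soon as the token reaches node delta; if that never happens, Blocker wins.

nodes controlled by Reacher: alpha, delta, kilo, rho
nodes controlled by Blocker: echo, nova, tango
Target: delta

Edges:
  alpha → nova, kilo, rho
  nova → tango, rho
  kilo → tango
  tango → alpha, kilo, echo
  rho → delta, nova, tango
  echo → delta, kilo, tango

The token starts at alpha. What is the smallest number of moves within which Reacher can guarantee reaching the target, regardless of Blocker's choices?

2

A0 = {delta}
A1: add {rho} — rho (Reacher) has rho→delta.
A2: add {alpha} — alpha (Reacher) has alpha→rho.
A3 = A2; e.g. nova (Blocker) can still go to tango. Fixed point.
alpha enters the attractor at level 2, so Reacher can force the target in 2 moves from there.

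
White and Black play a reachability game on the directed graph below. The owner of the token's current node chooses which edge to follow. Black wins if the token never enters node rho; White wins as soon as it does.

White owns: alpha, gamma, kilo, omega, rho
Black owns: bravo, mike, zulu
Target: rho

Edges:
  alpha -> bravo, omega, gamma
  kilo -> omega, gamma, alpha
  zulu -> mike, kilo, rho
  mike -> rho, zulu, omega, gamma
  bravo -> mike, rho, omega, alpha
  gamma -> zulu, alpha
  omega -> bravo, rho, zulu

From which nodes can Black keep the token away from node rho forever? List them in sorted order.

bravo, mike, zulu

A0 = {rho}
A1: add {omega} — omega (White) has omega→rho.
A2: add {alpha, kilo} — kilo (White) has kilo→omega; alpha (White) has alpha→omega.
A3: add {gamma} — gamma (White) has gamma→alpha.
A4 = A3; e.g. bravo (Black) can still go to mike. Fixed point.
White's attractor = {alpha, gamma, kilo, omega, rho}; Black avoids the target exactly from the complement.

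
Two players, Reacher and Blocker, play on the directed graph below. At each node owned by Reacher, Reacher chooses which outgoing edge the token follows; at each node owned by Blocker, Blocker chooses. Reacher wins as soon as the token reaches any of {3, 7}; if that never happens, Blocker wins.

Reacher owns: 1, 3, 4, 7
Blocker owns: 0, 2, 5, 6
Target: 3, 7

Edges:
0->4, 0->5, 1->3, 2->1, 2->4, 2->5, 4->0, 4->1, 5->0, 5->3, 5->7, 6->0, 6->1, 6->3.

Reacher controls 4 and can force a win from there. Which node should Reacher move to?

A0 = {3, 7}
A1: add {1} — 1 (Reacher) has 1→3.
A2: add {4} — 4 (Reacher) has 4→1.
A3 = A2; e.g. 0 (Blocker) can still go to 5. Fixed point.
From 4, successor 1 is in the attractor (rank 1); the other successor 0 is not.

1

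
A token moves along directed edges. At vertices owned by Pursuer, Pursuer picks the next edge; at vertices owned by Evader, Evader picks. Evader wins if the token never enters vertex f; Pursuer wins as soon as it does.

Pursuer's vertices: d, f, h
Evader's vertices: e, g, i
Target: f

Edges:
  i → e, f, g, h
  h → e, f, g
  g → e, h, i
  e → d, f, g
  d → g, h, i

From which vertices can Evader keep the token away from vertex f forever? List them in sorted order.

A0 = {f}
A1: add {h} — h (Pursuer) has h→f.
A2: add {d} — d (Pursuer) has d→h.
A3 = A2; e.g. e (Evader) can still go to g. Fixed point.
Pursuer's attractor = {d, f, h}; Evader avoids the target exactly from the complement.

e, g, i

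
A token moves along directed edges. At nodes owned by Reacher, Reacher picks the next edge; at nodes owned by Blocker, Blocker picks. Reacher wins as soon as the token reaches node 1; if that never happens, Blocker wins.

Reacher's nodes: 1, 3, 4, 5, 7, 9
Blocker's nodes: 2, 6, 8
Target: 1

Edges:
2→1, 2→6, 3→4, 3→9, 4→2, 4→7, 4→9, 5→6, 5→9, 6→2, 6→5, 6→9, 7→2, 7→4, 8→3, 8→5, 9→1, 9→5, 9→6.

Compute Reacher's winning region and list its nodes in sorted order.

A0 = {1}
A1: add {9} — 9 (Reacher) has 9→1.
A2: add {3, 4, 5} — 3 (Reacher) has 3→9; 4 (Reacher) has 4→9; 5 (Reacher) has 5→9.
A3: add {7, 8} — 7 (Reacher) has 7→4; 8 (Blocker): all of {3, 5} already in.
A4 = A3; e.g. 2 (Blocker) can still go to 6. Fixed point.
Reacher's winning region = {1, 3, 4, 5, 7, 8, 9}.

1, 3, 4, 5, 7, 8, 9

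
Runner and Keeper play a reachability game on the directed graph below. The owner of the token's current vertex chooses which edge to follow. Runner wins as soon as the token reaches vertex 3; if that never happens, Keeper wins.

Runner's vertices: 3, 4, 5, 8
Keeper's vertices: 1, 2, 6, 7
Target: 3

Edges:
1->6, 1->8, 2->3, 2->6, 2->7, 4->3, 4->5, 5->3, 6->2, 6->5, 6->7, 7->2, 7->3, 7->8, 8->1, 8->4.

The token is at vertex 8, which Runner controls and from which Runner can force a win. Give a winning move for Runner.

A0 = {3}
A1: add {4, 5} — 4 (Runner) has 4→3; 5 (Runner) has 5→3.
A2: add {8} — 8 (Runner) has 8→4.
A3 = A2; e.g. 1 (Keeper) can still go to 6. Fixed point.
From 8, successor 4 is in the attractor (rank 1); the other successor 1 is not.

4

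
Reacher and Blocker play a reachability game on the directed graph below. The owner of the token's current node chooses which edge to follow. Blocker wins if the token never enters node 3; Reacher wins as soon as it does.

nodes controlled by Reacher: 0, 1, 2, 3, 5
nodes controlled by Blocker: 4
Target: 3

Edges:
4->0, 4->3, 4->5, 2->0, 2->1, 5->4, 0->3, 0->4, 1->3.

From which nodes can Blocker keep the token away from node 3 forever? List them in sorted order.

4, 5

A0 = {3}
A1: add {0, 1} — 0 (Reacher) has 0→3; 1 (Reacher) has 1→3.
A2: add {2} — 2 (Reacher) has 2→0.
A3 = A2; e.g. 4 (Blocker) can still go to 5. Fixed point.
Reacher's attractor = {0, 1, 2, 3}; Blocker avoids the target exactly from the complement.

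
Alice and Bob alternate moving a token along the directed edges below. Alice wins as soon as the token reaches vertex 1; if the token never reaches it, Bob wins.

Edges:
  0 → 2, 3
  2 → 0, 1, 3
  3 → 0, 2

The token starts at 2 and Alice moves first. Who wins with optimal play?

Alice

Track states (vertex, player-to-move).
A0 = {(1,Alice), (1,Bob)}
A1: add {(2,Alice)}.
(2,Alice) ∈ A1 ⇒ Alice forces the target.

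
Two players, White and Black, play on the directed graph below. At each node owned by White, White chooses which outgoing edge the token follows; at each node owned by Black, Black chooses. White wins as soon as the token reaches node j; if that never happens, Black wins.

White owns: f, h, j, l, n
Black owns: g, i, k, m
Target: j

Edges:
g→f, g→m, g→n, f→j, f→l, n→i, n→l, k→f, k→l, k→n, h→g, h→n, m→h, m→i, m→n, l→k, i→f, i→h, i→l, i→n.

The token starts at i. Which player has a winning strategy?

A0 = {j}
A1: add {f} — f (White) has f→j.
A2 = A1; e.g. g (Black) can still go to m. Fixed point.
i never enters the attractor, so Black can avoid the target forever.

Black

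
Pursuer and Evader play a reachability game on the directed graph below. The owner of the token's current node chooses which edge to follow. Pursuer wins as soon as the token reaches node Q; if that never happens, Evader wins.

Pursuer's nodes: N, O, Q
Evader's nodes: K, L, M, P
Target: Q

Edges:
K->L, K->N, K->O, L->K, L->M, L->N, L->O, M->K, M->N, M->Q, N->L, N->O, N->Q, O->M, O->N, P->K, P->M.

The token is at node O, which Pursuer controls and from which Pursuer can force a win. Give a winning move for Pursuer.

A0 = {Q}
A1: add {N} — N (Pursuer) has N→Q.
A2: add {O} — O (Pursuer) has O→N.
A3 = A2; e.g. K (Evader) can still go to L. Fixed point.
From O, successor N is in the attractor (rank 1); the other successor M is not.

N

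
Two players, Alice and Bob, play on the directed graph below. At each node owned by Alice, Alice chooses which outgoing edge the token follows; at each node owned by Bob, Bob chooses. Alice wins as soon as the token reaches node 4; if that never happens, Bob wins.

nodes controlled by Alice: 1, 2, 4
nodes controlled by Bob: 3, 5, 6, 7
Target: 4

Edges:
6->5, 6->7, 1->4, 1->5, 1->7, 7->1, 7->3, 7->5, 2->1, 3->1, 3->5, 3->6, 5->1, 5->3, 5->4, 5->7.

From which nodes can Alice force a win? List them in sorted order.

A0 = {4}
A1: add {1} — 1 (Alice) has 1→4.
A2: add {2} — 2 (Alice) has 2→1.
A3 = A2; e.g. 3 (Bob) can still go to 5. Fixed point.
Alice's winning region = {1, 2, 4}.

1, 2, 4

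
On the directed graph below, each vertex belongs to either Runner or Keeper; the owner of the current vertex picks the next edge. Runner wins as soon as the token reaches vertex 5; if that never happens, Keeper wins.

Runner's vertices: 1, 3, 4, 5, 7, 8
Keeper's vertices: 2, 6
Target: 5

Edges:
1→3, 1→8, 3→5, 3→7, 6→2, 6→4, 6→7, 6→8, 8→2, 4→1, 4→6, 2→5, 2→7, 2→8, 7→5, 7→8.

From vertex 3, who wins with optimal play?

A0 = {5}
A1: add {3, 7} — 3 (Runner) has 3→5; 7 (Runner) has 7→5.
3 ∈ A1, so Runner can force the target.

Runner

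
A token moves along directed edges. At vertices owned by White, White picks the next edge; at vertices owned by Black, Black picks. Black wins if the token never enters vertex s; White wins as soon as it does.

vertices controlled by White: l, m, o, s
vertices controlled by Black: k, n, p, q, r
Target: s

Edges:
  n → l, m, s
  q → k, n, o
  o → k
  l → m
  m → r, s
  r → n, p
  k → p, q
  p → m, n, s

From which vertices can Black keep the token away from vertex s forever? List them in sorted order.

k, o, q

A0 = {s}
A1: add {m} — m (White) has m→s.
A2: add {l} — l (White) has l→m.
A3: add {n} — n (Black): all of {l, m, s} already in.
A4: add {p} — p (Black): all of {m, n, s} already in.
A5: add {r} — r (Black): all of {n, p} already in.
A6 = A5; e.g. k (Black) can still go to q. Fixed point.
White's attractor = {l, m, n, p, r, s}; Black avoids the target exactly from the complement.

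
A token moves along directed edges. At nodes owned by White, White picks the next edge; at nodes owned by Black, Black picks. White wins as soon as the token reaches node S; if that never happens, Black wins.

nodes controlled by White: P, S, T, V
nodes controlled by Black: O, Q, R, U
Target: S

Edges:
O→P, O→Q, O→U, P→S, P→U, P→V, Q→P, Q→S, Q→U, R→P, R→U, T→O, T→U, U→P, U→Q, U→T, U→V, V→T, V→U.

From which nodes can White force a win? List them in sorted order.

A0 = {S}
A1: add {P} — P (White) has P→S.
A2 = A1; e.g. O (Black) can still go to Q. Fixed point.
White's winning region = {P, S}.

P, S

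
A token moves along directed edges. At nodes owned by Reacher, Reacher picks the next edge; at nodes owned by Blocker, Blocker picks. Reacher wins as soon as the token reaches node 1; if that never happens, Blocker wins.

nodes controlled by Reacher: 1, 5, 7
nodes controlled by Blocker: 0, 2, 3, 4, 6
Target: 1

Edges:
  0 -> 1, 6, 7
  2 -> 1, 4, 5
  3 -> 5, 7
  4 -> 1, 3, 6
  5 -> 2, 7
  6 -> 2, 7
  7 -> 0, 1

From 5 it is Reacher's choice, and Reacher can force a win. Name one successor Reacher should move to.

7

A0 = {1}
A1: add {7} — 7 (Reacher) has 7→1.
A2: add {5} — 5 (Reacher) has 5→7.
A3: add {3} — 3 (Blocker): all of {5, 7} already in.
A4 = A3; e.g. 0 (Blocker) can still go to 6. Fixed point.
From 5, successor 7 is in the attractor (rank 1); the other successor 2 is not.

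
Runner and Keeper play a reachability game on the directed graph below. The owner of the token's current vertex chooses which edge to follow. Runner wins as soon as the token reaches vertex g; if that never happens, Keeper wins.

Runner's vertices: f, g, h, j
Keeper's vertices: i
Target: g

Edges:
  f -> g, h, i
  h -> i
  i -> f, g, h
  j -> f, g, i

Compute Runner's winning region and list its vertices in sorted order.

f, g, j

A0 = {g}
A1: add {f, j} — f (Runner) has f→g; j (Runner) has j→g.
A2 = A1; e.g. h (Runner) has no edge into A1. Fixed point.
Runner's winning region = {f, g, j}.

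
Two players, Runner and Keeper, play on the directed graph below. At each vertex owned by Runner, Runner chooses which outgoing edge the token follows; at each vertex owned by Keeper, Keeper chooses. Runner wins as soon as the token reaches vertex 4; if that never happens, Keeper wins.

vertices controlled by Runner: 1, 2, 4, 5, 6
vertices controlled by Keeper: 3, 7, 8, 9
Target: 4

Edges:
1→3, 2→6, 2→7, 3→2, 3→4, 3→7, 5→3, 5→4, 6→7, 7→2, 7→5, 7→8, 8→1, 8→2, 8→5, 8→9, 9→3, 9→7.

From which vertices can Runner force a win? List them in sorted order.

4, 5

A0 = {4}
A1: add {5} — 5 (Runner) has 5→4.
A2 = A1; e.g. 1 (Runner) has no edge into A1. Fixed point.
Runner's winning region = {4, 5}.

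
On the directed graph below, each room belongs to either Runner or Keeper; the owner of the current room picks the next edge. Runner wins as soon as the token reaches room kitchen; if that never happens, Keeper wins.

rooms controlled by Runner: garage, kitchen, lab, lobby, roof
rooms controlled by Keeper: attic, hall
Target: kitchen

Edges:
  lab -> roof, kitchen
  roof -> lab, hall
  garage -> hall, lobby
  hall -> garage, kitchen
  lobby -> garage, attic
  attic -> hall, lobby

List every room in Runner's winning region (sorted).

A0 = {kitchen}
A1: add {lab} — lab (Runner) has lab→kitchen.
A2: add {roof} — roof (Runner) has roof→lab.
A3 = A2; e.g. garage (Runner) has no edge into A2. Fixed point.
Runner's winning region = {kitchen, lab, roof}.

kitchen, lab, roof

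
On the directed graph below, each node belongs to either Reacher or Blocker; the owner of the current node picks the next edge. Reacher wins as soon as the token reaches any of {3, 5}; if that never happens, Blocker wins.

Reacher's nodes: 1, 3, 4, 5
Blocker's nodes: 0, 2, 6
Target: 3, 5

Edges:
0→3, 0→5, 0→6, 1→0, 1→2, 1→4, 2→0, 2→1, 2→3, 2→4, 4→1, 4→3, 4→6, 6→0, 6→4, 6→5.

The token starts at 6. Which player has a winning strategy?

A0 = {3, 5}
A1: add {4} — 4 (Reacher) has 4→3.
A2: add {1} — 1 (Reacher) has 1→4.
A3 = A2; e.g. 0 (Blocker) can still go to 6. Fixed point.
6 never enters the attractor, so Blocker can avoid the target forever.

Blocker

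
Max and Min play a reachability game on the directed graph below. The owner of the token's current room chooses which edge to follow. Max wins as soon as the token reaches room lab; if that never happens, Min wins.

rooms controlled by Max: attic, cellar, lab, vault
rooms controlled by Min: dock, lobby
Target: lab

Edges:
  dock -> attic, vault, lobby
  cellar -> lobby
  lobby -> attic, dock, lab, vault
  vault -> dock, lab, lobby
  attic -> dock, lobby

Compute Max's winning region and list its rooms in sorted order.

A0 = {lab}
A1: add {vault} — vault (Max) has vault→lab.
A2 = A1; e.g. attic (Max) has no edge into A1. Fixed point.
Max's winning region = {lab, vault}.

lab, vault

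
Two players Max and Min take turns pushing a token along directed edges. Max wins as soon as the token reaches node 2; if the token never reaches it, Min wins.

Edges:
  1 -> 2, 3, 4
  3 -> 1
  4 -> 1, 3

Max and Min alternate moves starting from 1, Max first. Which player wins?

Max

Track states (vertex, player-to-move).
A0 = {(2,Max), (2,Min)}
A1: add {(1,Max)}.
(1,Max) ∈ A1 ⇒ Max forces the target.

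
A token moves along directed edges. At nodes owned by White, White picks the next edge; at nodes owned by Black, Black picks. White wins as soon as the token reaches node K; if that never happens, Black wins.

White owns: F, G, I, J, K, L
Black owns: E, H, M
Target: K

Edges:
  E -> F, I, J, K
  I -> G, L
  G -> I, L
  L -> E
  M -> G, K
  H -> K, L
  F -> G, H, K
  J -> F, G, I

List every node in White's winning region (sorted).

A0 = {K}
A1: add {F} — F (White) has F→K.
A2: add {J} — J (White) has J→F.
A3 = A2; e.g. E (Black) can still go to I. Fixed point.
White's winning region = {F, J, K}.

F, J, K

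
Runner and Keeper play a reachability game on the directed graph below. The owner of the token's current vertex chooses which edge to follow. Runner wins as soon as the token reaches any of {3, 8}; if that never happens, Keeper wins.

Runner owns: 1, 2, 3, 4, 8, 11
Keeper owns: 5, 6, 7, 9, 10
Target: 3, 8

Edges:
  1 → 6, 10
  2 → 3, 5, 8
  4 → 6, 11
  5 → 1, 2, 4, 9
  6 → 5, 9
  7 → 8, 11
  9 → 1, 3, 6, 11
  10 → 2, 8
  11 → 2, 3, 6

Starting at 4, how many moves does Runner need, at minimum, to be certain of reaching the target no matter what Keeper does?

2

A0 = {3, 8}
A1: add {2, 11} — 2 (Runner) has 2→3; 11 (Runner) has 11→3.
A2: add {4, 7, 10} — 4 (Runner) has 4→11; 7 (Keeper): all of {8, 11} already in; 10 (Keeper): all of {2, 8} already in.
4 enters the attractor at level 2, so Runner can force the target in 2 moves from there.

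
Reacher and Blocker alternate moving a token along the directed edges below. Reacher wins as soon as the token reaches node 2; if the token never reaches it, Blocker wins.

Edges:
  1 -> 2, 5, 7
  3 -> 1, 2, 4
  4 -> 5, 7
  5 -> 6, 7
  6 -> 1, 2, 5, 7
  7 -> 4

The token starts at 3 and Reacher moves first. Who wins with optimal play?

Track states (vertex, player-to-move).
A0 = {(2,Reacher), (2,Blocker)}
A1: add {(1,Reacher), (3,Reacher), (6,Reacher)}.
(3,Reacher) ∈ A1 ⇒ Reacher forces the target.

Reacher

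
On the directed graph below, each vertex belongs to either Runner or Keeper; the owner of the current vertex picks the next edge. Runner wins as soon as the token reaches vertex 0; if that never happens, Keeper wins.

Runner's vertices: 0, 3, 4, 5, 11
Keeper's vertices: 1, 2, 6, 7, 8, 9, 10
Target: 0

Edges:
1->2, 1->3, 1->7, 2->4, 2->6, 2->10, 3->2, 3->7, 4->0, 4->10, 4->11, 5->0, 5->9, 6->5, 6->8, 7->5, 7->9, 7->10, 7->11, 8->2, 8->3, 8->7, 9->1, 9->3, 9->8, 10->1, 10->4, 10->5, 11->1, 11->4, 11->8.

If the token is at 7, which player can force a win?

A0 = {0}
A1: add {4, 5} — 4 (Runner) has 4→0; 5 (Runner) has 5→0.
A2: add {11} — 11 (Runner) has 11→4.
A3 = A2; e.g. 1 (Keeper) can still go to 2. Fixed point.
7 never enters the attractor, so Keeper can avoid the target forever.

Keeper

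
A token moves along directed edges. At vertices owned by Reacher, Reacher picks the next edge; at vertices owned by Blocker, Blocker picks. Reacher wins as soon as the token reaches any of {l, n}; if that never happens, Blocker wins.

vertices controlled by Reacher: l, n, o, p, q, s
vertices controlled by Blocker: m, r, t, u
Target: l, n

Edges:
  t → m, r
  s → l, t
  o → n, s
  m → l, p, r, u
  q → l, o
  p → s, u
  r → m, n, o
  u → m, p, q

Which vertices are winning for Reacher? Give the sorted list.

l, n, o, p, q, s

A0 = {l, n}
A1: add {o, q, s} — o (Reacher) has o→n; q (Reacher) has q→l; s (Reacher) has s→l.
A2: add {p} — p (Reacher) has p→s.
A3 = A2; e.g. m (Blocker) can still go to r. Fixed point.
Reacher's winning region = {l, n, o, p, q, s}.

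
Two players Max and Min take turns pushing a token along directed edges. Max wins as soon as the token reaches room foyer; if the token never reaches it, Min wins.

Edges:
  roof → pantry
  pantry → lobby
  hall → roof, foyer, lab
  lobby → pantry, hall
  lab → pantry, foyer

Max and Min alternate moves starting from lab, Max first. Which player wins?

Max

Track states (vertex, player-to-move).
A0 = {(foyer,Max), (foyer,Min)}
A1: add {(hall,Max), (lab,Max)}.
(lab,Max) ∈ A1 ⇒ Max forces the target.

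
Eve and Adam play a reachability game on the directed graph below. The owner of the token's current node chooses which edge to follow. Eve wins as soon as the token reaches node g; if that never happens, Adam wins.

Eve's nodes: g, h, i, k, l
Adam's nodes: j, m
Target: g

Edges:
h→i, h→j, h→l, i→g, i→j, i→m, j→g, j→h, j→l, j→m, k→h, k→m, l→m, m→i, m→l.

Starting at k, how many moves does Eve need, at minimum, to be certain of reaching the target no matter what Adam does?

A0 = {g}
A1: add {i} — i (Eve) has i→g.
A2: add {h} — h (Eve) has h→i.
A3: add {k} — k (Eve) has k→h.
A4 = A3; e.g. j (Adam) can still go to l. Fixed point.
k enters the attractor at level 3, so Eve can force the target in 3 moves from there.

3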